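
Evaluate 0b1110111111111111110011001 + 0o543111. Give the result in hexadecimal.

0b1110111111111111110011001 = 0x1dfff99 in hexadecimal.
0o543111 = 0x2c649 in hexadecimal.
Add column by column in base 16, right to left:
  9+9 = 2 carry 1
  9+4+1 = e
  f+6 = 5 carry 1
  f+c+1 = c carry 1
  f+2+1 = 2 carry 1
  d+0+1 = e
  1+0 = 1

0x1e2c5e2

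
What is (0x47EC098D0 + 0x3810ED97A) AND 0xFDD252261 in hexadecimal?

0x7DD052240

Add column by column in base 16, right to left:
  0+A = A
  D+7 = 4 carry 1
  8+9+1 = 2 carry 1
  9+D+1 = 7 carry 1
  0+E+1 = F
  C+0 = C
  E+1 = F
  7+8 = F
  4+3 = 7
Sum = 0x7FFCF724A; now AND with 0xFDD252261:
  7&F=7, F&D=D, F&D=D, C&2=0, F&5=5, 7&2=2, 2&2=2, 4&6=4, A&1=0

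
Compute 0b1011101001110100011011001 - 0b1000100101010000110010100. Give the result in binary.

0b11000100100011101000101

Subtract column by column in base 2:
  1-0 → 1
  0-0 → 0
  0-1 → 1 (borrow)
  1-0-1 → 0
  1-1 → 0
  0-0 → 0
  1-0 → 1
  1-1 → 0
  0-1 → 1 (borrow)
  0-0-1 → 1 (borrow)
  0-0-1 → 1 (borrow)
  1-0-1 → 0
  0-0 → 0
  1-1 → 0
  1-0 → 1
  1-1 → 0
  0-0 → 0
  0-1 → 1 (borrow)
  1-0-1 → 0
  0-0 → 0
  1-1 → 0
  1-0 → 1
  1-0 → 1
  0-0 → 0
  1-1 → 0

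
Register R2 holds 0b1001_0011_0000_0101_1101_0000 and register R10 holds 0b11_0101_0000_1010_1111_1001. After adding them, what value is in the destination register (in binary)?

Add column by column in base 2, right to left:
  0+1 = 1
  0+0 = 0
  0+0 = 0
  0+1 = 1
  1+1 = 0 carry 1
  0+1+1 = 0 carry 1
  1+1+1 = 1 carry 1
  1+1+1 = 1 carry 1
  1+0+1 = 0 carry 1
  0+1+1 = 0 carry 1
  1+0+1 = 0 carry 1
  0+1+1 = 0 carry 1
  0+0+1 = 1
  0+0 = 0
  0+0 = 0
  0+0 = 0
  1+1 = 0 carry 1
  1+0+1 = 0 carry 1
  0+1+1 = 0 carry 1
  0+0+1 = 1
  1+1 = 0 carry 1
  0+1+1 = 0 carry 1
  0+0+1 = 1
  1+0 = 1

0b110010000001000011001001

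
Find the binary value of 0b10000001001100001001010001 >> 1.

0b1000000100110000100101000

Right shift by 1: drop the 1 least-significant bit.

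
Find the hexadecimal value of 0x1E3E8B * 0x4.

0x78FA2C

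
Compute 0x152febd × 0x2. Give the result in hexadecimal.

0x2a5fd7a

Multiply each base-16 digit by 2, carrying:
  d×2 = 26 → write a carry 1
  b×2+1 = 23 → write 7 carry 1
  e×2+1 = 29 → write d carry 1
  f×2+1 = 31 → write f carry 1
  2×2+1 = 5 → write 5
  5×2 = 10 → write a
  1×2 = 2 → write 2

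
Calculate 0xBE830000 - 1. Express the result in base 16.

The trailing 4 digits are 0, so subtracting 1 borrows through: they become F and the next digit up decrements.

0xBE82FFFF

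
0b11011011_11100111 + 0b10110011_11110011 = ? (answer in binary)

0b11000111111011010

Add column by column in base 2, right to left:
  1+1 = 0 carry 1
  1+1+1 = 1 carry 1
  1+0+1 = 0 carry 1
  0+0+1 = 1
  0+1 = 1
  1+1 = 0 carry 1
  1+1+1 = 1 carry 1
  1+1+1 = 1 carry 1
  1+1+1 = 1 carry 1
  1+1+1 = 1 carry 1
  0+0+1 = 1
  1+0 = 1
  1+1 = 0 carry 1
  0+1+1 = 0 carry 1
  1+0+1 = 0 carry 1
  1+1+1 = 1 carry 1
  final carry 1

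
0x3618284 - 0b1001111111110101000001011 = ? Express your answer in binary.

0x3618284 = 0b11011000011000001010000100 in binary.
Subtract column by column in base 2:
  0-1 → 1 (borrow)
  0-1-1 → 0 (borrow)
  1-0-1 → 0
  0-1 → 1 (borrow)
  0-0-1 → 1 (borrow)
  0-0-1 → 1 (borrow)
  0-0-1 → 1 (borrow)
  1-0-1 → 0
  0-0 → 0
  1-1 → 0
  0-0 → 0
  0-1 → 1 (borrow)
  0-0-1 → 1 (borrow)
  0-1-1 → 0 (borrow)
  0-1-1 → 0 (borrow)
  1-1-1 → 1 (borrow)
  1-1-1 → 1 (borrow)
  0-1-1 → 0 (borrow)
  0-1-1 → 0 (borrow)
  0-1-1 → 0 (borrow)
  0-1-1 → 0 (borrow)
  1-1-1 → 1 (borrow)
  1-0-1 → 0
  0-0 → 0
  1-1 → 0
  1-0 → 1

0b10001000011001100001111001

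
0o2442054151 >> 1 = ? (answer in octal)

0o1221026064

1 bits is not a whole number of base-8 digits; in binary: 10100100010000101100001101001 >> 1 = 1010010001000010110000110100.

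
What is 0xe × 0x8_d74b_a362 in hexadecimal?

Multiply each base-16 digit by 14, carrying:
  2×14 = 28 → write c carry 1
  6×14+1 = 85 → write 5 carry 5
  3×14+5 = 47 → write f carry 2
  a×14+2 = 142 → write e carry 8
  b×14+8 = 162 → write 2 carry 10
  4×14+10 = 66 → write 2 carry 4
  7×14+4 = 102 → write 6 carry 6
  d×14+6 = 188 → write c carry 11
  8×14+11 = 123 → write b carry 7
  remaining carry: 7

0x7bc622ef5c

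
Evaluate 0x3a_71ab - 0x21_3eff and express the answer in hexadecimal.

0x1932ac

Subtract column by column in base 16:
  b-f → c (borrow)
  a-f-1 → a (borrow)
  1-e-1 → 2 (borrow)
  7-3-1 → 3
  a-1 → 9
  3-2 → 1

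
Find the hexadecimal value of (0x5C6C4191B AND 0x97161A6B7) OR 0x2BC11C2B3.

0x3FC51C2B3

0x5C6C4191B AND 0x97161A6B7 = 0x140400013.
Then OR with 0x2BC11C2B3.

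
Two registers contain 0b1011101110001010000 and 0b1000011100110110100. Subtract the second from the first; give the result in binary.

0b11010001010011100

Subtract column by column in base 2:
  0-0 → 0
  0-0 → 0
  0-1 → 1 (borrow)
  0-0-1 → 1 (borrow)
  1-1-1 → 1 (borrow)
  0-1-1 → 0 (borrow)
  1-0-1 → 0
  0-1 → 1 (borrow)
  0-1-1 → 0 (borrow)
  0-0-1 → 1 (borrow)
  1-0-1 → 0
  1-1 → 0
  1-1 → 0
  0-1 → 1 (borrow)
  1-0-1 → 0
  1-0 → 1
  1-0 → 1
  0-0 → 0
  1-1 → 0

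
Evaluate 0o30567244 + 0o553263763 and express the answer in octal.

Add column by column in base 8, right to left:
  4+3 = 7
  4+6 = 2 carry 1
  2+7+1 = 2 carry 1
  7+3+1 = 3 carry 1
  6+6+1 = 5 carry 1
  5+2+1 = 0 carry 1
  0+3+1 = 4
  3+5 = 0 carry 1
  0+5+1 = 6

0o604053227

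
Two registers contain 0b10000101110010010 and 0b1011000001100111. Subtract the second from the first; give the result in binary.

Subtract column by column in base 2:
  0-1 → 1 (borrow)
  1-1-1 → 1 (borrow)
  0-1-1 → 0 (borrow)
  0-0-1 → 1 (borrow)
  1-0-1 → 0
  0-1 → 1 (borrow)
  0-1-1 → 0 (borrow)
  1-0-1 → 0
  1-0 → 1
  1-0 → 1
  0-0 → 0
  1-0 → 1
  0-1 → 1 (borrow)
  0-1-1 → 0 (borrow)
  0-0-1 → 1 (borrow)
  0-1-1 → 0 (borrow)
  1-0-1 → 0

0b101101100101011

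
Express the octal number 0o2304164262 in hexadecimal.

Each octal digit is 3 bits: 2=010 3=011 0=000 4=100 1=001 6=110 4=100 2=010 6=110 2=010.
Group the bits into nibbles: 0001 0011 0001 0000 1110 1000 1011 0010 → 1310e8b2.

0x1310e8b2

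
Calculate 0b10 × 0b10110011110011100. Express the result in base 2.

0b101100111100111000

Multiply each base-2 digit by 2, carrying:
  0×2 = 0 → write 0
  0×2 = 0 → write 0
  1×2 = 2 → write 0 carry 1
  1×2+1 = 3 → write 1 carry 1
  1×2+1 = 3 → write 1 carry 1
  0×2+1 = 1 → write 1
  0×2 = 0 → write 0
  1×2 = 2 → write 0 carry 1
  1×2+1 = 3 → write 1 carry 1
  1×2+1 = 3 → write 1 carry 1
  1×2+1 = 3 → write 1 carry 1
  0×2+1 = 1 → write 1
  0×2 = 0 → write 0
  1×2 = 2 → write 0 carry 1
  1×2+1 = 3 → write 1 carry 1
  0×2+1 = 1 → write 1
  1×2 = 2 → write 0 carry 1
  remaining carry: 1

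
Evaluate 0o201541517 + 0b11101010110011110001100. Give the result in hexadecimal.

0o201541517 = 0x206C34F in hexadecimal.
0b11101010110011110001100 = 0x75678C in hexadecimal.
Add column by column in base 16, right to left:
  F+C = B carry 1
  4+8+1 = D
  3+7 = A
  C+6 = 2 carry 1
  6+5+1 = C
  0+7 = 7
  2+0 = 2

0x27C2ADB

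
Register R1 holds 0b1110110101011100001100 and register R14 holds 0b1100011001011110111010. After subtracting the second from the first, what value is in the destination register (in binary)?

0b10011011111101010010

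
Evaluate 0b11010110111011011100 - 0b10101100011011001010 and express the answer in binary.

Subtract column by column in base 2:
  0-0 → 0
  0-1 → 1 (borrow)
  1-0-1 → 0
  1-1 → 0
  1-0 → 1
  0-0 → 0
  1-1 → 0
  1-1 → 0
  0-0 → 0
  1-1 → 0
  1-1 → 0
  1-0 → 1
  0-0 → 0
  1-0 → 1
  1-1 → 0
  0-1 → 1 (borrow)
  1-0-1 → 0
  0-1 → 1 (borrow)
  1-0-1 → 0
  1-1 → 0

0b101010100000010010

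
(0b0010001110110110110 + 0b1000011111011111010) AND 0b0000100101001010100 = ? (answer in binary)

0b100100000010000

Add column by column in base 2, right to left:
  0+0 = 0
  1+1 = 0 carry 1
  1+0+1 = 0 carry 1
  0+1+1 = 0 carry 1
  1+1+1 = 1 carry 1
  1+1+1 = 1 carry 1
  0+1+1 = 0 carry 1
  1+1+1 = 1 carry 1
  1+0+1 = 0 carry 1
  0+1+1 = 0 carry 1
  1+1+1 = 1 carry 1
  1+1+1 = 1 carry 1
  1+1+1 = 1 carry 1
  0+1+1 = 0 carry 1
  0+0+1 = 1
  0+0 = 0
  1+0 = 1
  0+0 = 0
  0+1 = 1
Sum = 0b1010101110010110000; now AND with 0b0000100101001010100:
  1010101110010110000
& 0000100101001010100
= 0000100100000010000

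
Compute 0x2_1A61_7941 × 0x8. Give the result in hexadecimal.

Multiply each base-16 digit by 8, carrying:
  1×8 = 8 → write 8
  4×8 = 32 → write 0 carry 2
  9×8+2 = 74 → write A carry 4
  7×8+4 = 60 → write C carry 3
  1×8+3 = 11 → write B
  6×8 = 48 → write 0 carry 3
  A×8+3 = 83 → write 3 carry 5
  1×8+5 = 13 → write D
  2×8 = 16 → write 0 carry 1
  remaining carry: 1

0x10D30BCA08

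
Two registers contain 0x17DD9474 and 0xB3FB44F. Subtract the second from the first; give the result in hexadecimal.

0xC9DE025

Subtract column by column in base 16:
  4-F → 5 (borrow)
  7-4-1 → 2
  4-4 → 0
  9-B → E (borrow)
  D-F-1 → D (borrow)
  D-3-1 → 9
  7-B → C (borrow)
  1-0-1 → 0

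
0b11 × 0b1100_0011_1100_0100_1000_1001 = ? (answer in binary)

0b10010010110100110110011011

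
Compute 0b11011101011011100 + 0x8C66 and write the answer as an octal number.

0o443502

0b11011101011011100 = 0o335334 in octal.
0x8C66 = 0o106146 in octal.
Add column by column in base 8, right to left:
  4+6 = 2 carry 1
  3+4+1 = 0 carry 1
  3+1+1 = 5
  5+6 = 3 carry 1
  3+0+1 = 4
  3+1 = 4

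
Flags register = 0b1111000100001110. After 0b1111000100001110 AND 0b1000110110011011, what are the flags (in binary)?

0b1000000100001010

AND bit by bit (1 only where both bits are 1):
  1111000100001110
& 1000110110011011
= 1000000100001010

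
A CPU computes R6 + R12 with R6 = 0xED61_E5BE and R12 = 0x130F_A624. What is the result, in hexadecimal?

0x100718BE2

Add column by column in base 16, right to left:
  E+4 = 2 carry 1
  B+2+1 = E
  5+6 = B
  E+A = 8 carry 1
  1+F+1 = 1 carry 1
  6+0+1 = 7
  D+3 = 0 carry 1
  E+1+1 = 0 carry 1
  final carry 1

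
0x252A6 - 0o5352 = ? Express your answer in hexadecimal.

0x247BC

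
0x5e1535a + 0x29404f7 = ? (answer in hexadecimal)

0x8755851

Add column by column in base 16, right to left:
  a+7 = 1 carry 1
  5+f+1 = 5 carry 1
  3+4+1 = 8
  5+0 = 5
  1+4 = 5
  e+9 = 7 carry 1
  5+2+1 = 8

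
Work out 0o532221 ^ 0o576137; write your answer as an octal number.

0o044316

XOR each oct digit independently (no carries):
  5^5=0, 3^7=4, 2^6=4, 2^1=3, 2^3=1, 1^7=6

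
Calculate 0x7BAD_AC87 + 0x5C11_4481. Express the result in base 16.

0xD7BEF108

Add column by column in base 16, right to left:
  7+1 = 8
  8+8 = 0 carry 1
  C+4+1 = 1 carry 1
  A+4+1 = F
  D+1 = E
  A+1 = B
  B+C = 7 carry 1
  7+5+1 = D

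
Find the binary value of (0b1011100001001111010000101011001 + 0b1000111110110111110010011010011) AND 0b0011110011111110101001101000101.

0b100000000110000001000000100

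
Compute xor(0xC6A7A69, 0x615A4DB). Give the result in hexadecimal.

0xA7FDEB2

XOR each hex digit independently (no carries):
  C^6=A, 6^1=7, A^5=F, 7^A=D, A^4=E, 6^D=B, 9^B=2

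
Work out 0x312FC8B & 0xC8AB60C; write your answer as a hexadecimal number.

0x002B408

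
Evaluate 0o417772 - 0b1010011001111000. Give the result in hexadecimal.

0o417772 = 0x21FFA in hexadecimal.
0b1010011001111000 = 0xA678 in hexadecimal.
Subtract column by column in base 16:
  A-8 → 2
  F-7 → 8
  F-6 → 9
  1-A → 7 (borrow)
  2-0-1 → 1

0x17982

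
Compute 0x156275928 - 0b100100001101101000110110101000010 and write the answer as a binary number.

0b110100011100101110101111100110

0x156275928 = 0b101010110001001110101100100101000 in binary.
Subtract column by column in base 2:
  0-0 → 0
  0-1 → 1 (borrow)
  0-0-1 → 1 (borrow)
  1-0-1 → 0
  0-0 → 0
  1-0 → 1
  0-1 → 1 (borrow)
  0-0-1 → 1 (borrow)
  1-1-1 → 1 (borrow)
  0-0-1 → 1 (borrow)
  0-1-1 → 0 (borrow)
  1-1-1 → 1 (borrow)
  1-0-1 → 0
  0-1 → 1 (borrow)
  1-1-1 → 1 (borrow)
  0-0-1 → 1 (borrow)
  1-0-1 → 0
  1-0 → 1
  1-1 → 0
  0-0 → 0
  0-1 → 1 (borrow)
  1-1-1 → 1 (borrow)
  0-0-1 → 1 (borrow)
  0-1-1 → 0 (borrow)
  0-1-1 → 0 (borrow)
  1-0-1 → 0
  1-0 → 1
  0-0 → 0
  1-0 → 1
  0-1 → 1 (borrow)
  1-0-1 → 0
  0-0 → 0
  1-1 → 0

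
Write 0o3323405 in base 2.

Each octal digit is 3 bits: 3=011 3=011 2=010 3=011 4=100 0=000 5=101.

0b11011010011100000101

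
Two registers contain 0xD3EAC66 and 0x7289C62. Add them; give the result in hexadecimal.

Add column by column in base 16, right to left:
  6+2 = 8
  6+6 = C
  C+C = 8 carry 1
  A+9+1 = 4 carry 1
  E+8+1 = 7 carry 1
  3+2+1 = 6
  D+7 = 4 carry 1
  final carry 1

0x146748C8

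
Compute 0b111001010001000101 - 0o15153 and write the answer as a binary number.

0b110111100111011010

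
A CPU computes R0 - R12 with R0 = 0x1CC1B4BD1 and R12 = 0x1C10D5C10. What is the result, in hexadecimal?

0xB0DEFC1

Subtract column by column in base 16:
  1-0 → 1
  D-1 → C
  B-C → F (borrow)
  4-5-1 → E (borrow)
  B-D-1 → D (borrow)
  1-0-1 → 0
  C-1 → B
  C-C → 0
  1-1 → 0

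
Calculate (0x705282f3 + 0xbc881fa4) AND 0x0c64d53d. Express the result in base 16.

0xc408015

Add column by column in base 16, right to left:
  3+4 = 7
  f+a = 9 carry 1
  2+f+1 = 2 carry 1
  8+1+1 = a
  2+8 = a
  5+8 = d
  0+c = c
  7+b = 2 carry 1
  final carry 1
Sum = 0x12cdaa297; now AND with 0x0c64d53d:
  1&0=0, 2&0=0, c&c=c, d&6=4, a&4=0, a&d=8, 2&5=0, 9&3=1, 7&d=5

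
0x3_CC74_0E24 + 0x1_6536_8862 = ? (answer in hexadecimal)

Add column by column in base 16, right to left:
  4+2 = 6
  2+6 = 8
  E+8 = 6 carry 1
  0+8+1 = 9
  4+6 = A
  7+3 = A
  C+5 = 1 carry 1
  C+6+1 = 3 carry 1
  3+1+1 = 5

0x531AA9686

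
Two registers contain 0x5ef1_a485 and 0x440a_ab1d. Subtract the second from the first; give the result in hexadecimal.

0x1ae6f968

Subtract column by column in base 16:
  5-d → 8 (borrow)
  8-1-1 → 6
  4-b → 9 (borrow)
  a-a-1 → f (borrow)
  1-a-1 → 6 (borrow)
  f-0-1 → e
  e-4 → a
  5-4 → 1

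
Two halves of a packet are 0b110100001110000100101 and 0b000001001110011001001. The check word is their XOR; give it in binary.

XOR bit by bit (1 where the bits differ):
  110100001110000100101
^ 000001001110011001001
= 110101000000011101100

0b110101000000011101100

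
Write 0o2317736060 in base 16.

0x133FBC30

Each octal digit is 3 bits: 2=010 3=011 1=001 7=111 7=111 3=011 6=110 0=000 6=110 0=000.
Group the bits into nibbles: 0001 0011 0011 1111 1011 1100 0011 0000 → 133FBC30.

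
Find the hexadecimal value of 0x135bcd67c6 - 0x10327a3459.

0x32953336d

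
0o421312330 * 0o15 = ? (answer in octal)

0o6742107370

Multiply each base-8 digit by 13, carrying:
  0×13 = 0 → write 0
  3×13 = 39 → write 7 carry 4
  3×13+4 = 43 → write 3 carry 5
  2×13+5 = 31 → write 7 carry 3
  1×13+3 = 16 → write 0 carry 2
  3×13+2 = 41 → write 1 carry 5
  1×13+5 = 18 → write 2 carry 2
  2×13+2 = 28 → write 4 carry 3
  4×13+3 = 55 → write 7 carry 6
  remaining carry: 6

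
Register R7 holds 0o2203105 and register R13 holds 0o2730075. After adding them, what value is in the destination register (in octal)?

0o5133202

Add column by column in base 8, right to left:
  5+5 = 2 carry 1
  0+7+1 = 0 carry 1
  1+0+1 = 2
  3+0 = 3
  0+3 = 3
  2+7 = 1 carry 1
  2+2+1 = 5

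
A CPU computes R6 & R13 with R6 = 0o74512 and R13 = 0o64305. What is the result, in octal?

AND each oct digit independently (no carries):
  7&6=6, 4&4=4, 5&3=1, 1&0=0, 2&5=0

0o64100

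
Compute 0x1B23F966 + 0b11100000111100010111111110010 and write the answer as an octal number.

0o6720424530

0x1B23F966 = 0o3310774546 in octal.
0b11100000111100010111111110010 = 0o3407427762 in octal.
Add column by column in base 8, right to left:
  6+2 = 0 carry 1
  4+6+1 = 3 carry 1
  5+7+1 = 5 carry 1
  4+7+1 = 4 carry 1
  7+2+1 = 2 carry 1
  7+4+1 = 4 carry 1
  0+7+1 = 0 carry 1
  1+0+1 = 2
  3+4 = 7
  3+3 = 6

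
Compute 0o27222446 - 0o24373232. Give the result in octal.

0o2627214

Subtract column by column in base 8:
  6-2 → 4
  4-3 → 1
  4-2 → 2
  2-3 → 7 (borrow)
  2-7-1 → 2 (borrow)
  2-3-1 → 6 (borrow)
  7-4-1 → 2
  2-2 → 0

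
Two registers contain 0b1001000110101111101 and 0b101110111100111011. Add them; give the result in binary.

0b1110111110010111000

Add column by column in base 2, right to left:
  1+1 = 0 carry 1
  0+1+1 = 0 carry 1
  1+0+1 = 0 carry 1
  1+1+1 = 1 carry 1
  1+1+1 = 1 carry 1
  1+1+1 = 1 carry 1
  1+0+1 = 0 carry 1
  0+0+1 = 1
  1+1 = 0 carry 1
  0+1+1 = 0 carry 1
  1+1+1 = 1 carry 1
  1+1+1 = 1 carry 1
  0+0+1 = 1
  0+1 = 1
  0+1 = 1
  1+1 = 0 carry 1
  0+0+1 = 1
  0+1 = 1
  1+0 = 1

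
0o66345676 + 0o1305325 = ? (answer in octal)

0o67653223

Add column by column in base 8, right to left:
  6+5 = 3 carry 1
  7+2+1 = 2 carry 1
  6+3+1 = 2 carry 1
  5+5+1 = 3 carry 1
  4+0+1 = 5
  3+3 = 6
  6+1 = 7
  6+0 = 6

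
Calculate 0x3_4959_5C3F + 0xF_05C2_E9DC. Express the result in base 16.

Add column by column in base 16, right to left:
  F+C = B carry 1
  3+D+1 = 1 carry 1
  C+9+1 = 6 carry 1
  5+E+1 = 4 carry 1
  9+2+1 = C
  5+C = 1 carry 1
  9+5+1 = F
  4+0 = 4
  3+F = 2 carry 1
  final carry 1

0x124F1C461B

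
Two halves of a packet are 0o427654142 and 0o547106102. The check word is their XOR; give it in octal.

XOR each oct digit independently (no carries):
  4^5=1, 2^4=6, 7^7=0, 6^1=7, 5^0=5, 4^6=2, 1^1=0, 4^0=4, 2^2=0

0o160752040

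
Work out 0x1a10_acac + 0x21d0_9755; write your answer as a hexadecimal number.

Add column by column in base 16, right to left:
  c+5 = 1 carry 1
  a+5+1 = 0 carry 1
  c+7+1 = 4 carry 1
  a+9+1 = 4 carry 1
  0+0+1 = 1
  1+d = e
  a+1 = b
  1+2 = 3

0x3be14401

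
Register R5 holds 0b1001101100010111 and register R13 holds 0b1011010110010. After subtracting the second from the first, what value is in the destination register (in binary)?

0b1000010001100101

Subtract column by column in base 2:
  1-0 → 1
  1-1 → 0
  1-0 → 1
  0-0 → 0
  1-1 → 0
  0-1 → 1 (borrow)
  0-0-1 → 1 (borrow)
  0-1-1 → 0 (borrow)
  1-0-1 → 0
  1-1 → 0
  0-1 → 1 (borrow)
  1-0-1 → 0
  1-1 → 0
  0-0 → 0
  0-0 → 0
  1-0 → 1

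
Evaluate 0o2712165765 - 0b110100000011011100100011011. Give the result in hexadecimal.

0o2712165765 = 0x1728EBF5 in hexadecimal.
0b110100000011011100100011011 = 0x681B91B in hexadecimal.
Subtract column by column in base 16:
  5-B → A (borrow)
  F-1-1 → D
  B-9 → 2
  E-B → 3
  8-1 → 7
  2-8 → A (borrow)
  7-6-1 → 0
  1-0 → 1

0x10A732DA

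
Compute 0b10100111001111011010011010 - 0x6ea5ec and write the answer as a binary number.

0b10001011100101000010101110

0x6ea5ec = 0b11011101010010111101100 in binary.
Subtract column by column in base 2:
  0-0 → 0
  1-0 → 1
  0-1 → 1 (borrow)
  1-1-1 → 1 (borrow)
  1-0-1 → 0
  0-1 → 1 (borrow)
  0-1-1 → 0 (borrow)
  1-1-1 → 1 (borrow)
  0-1-1 → 0 (borrow)
  1-0-1 → 0
  1-1 → 0
  0-0 → 0
  1-0 → 1
  1-1 → 0
  1-0 → 1
  1-1 → 0
  0-0 → 0
  0-1 → 1 (borrow)
  1-1-1 → 1 (borrow)
  1-1-1 → 1 (borrow)
  1-0-1 → 0
  0-1 → 1 (borrow)
  0-1-1 → 0 (borrow)
  1-0-1 → 0
  0-0 → 0
  1-0 → 1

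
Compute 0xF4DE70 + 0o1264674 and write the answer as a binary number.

0xF4DE70 = 0b111101001101111001110000 in binary.
0o1264674 = 0b1010110100110111100 in binary.
Add column by column in base 2, right to left:
  0+0 = 0
  0+0 = 0
  0+1 = 1
  0+1 = 1
  1+1 = 0 carry 1
  1+1+1 = 1 carry 1
  1+0+1 = 0 carry 1
  0+1+1 = 0 carry 1
  0+1+1 = 0 carry 1
  1+0+1 = 0 carry 1
  1+0+1 = 0 carry 1
  1+1+1 = 1 carry 1
  1+0+1 = 0 carry 1
  0+1+1 = 0 carry 1
  1+1+1 = 1 carry 1
  1+0+1 = 0 carry 1
  0+1+1 = 0 carry 1
  0+0+1 = 1
  1+1 = 0 carry 1
  0+0+1 = 1
  1+0 = 1
  1+0 = 1
  1+0 = 1
  1+0 = 1

0b111110100100100000101100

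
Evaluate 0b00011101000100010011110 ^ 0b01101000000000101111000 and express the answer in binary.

0b01110101000100111100110

XOR bit by bit (1 where the bits differ):
  00011101000100010011110
^ 01101000000000101111000
= 01110101000100111100110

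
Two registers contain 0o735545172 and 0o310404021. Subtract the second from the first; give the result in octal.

Subtract column by column in base 8:
  2-1 → 1
  7-2 → 5
  1-0 → 1
  5-4 → 1
  4-0 → 4
  5-4 → 1
  5-0 → 5
  3-1 → 2
  7-3 → 4

0o425141151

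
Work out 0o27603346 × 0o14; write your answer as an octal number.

0o435051310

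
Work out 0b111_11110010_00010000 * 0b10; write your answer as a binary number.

Multiply each base-2 digit by 2, carrying:
  0×2 = 0 → write 0
  0×2 = 0 → write 0
  0×2 = 0 → write 0
  0×2 = 0 → write 0
  1×2 = 2 → write 0 carry 1
  0×2+1 = 1 → write 1
  0×2 = 0 → write 0
  0×2 = 0 → write 0
  0×2 = 0 → write 0
  1×2 = 2 → write 0 carry 1
  0×2+1 = 1 → write 1
  0×2 = 0 → write 0
  1×2 = 2 → write 0 carry 1
  1×2+1 = 3 → write 1 carry 1
  1×2+1 = 3 → write 1 carry 1
  1×2+1 = 3 → write 1 carry 1
  1×2+1 = 3 → write 1 carry 1
  1×2+1 = 3 → write 1 carry 1
  1×2+1 = 3 → write 1 carry 1
  remaining carry: 1

0b11111110010000100000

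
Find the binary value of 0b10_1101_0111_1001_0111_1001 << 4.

Left shift by 4: append 4 zero bits.

0b10110101111001011110010000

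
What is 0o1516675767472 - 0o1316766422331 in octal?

Subtract column by column in base 8:
  2-1 → 1
  7-3 → 4
  4-3 → 1
  7-2 → 5
  6-2 → 4
  7-4 → 3
  5-6 → 7 (borrow)
  7-6-1 → 0
  6-7 → 7 (borrow)
  6-6-1 → 7 (borrow)
  1-1-1 → 7 (borrow)
  5-3-1 → 1
  1-1 → 0

0o177707345141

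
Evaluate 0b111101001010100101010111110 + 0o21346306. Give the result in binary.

0o21346306 = 0b10001011100110011000110 in binary.
Add column by column in base 2, right to left:
  0+0 = 0
  1+1 = 0 carry 1
  1+1+1 = 1 carry 1
  1+0+1 = 0 carry 1
  1+0+1 = 0 carry 1
  1+0+1 = 0 carry 1
  0+1+1 = 0 carry 1
  1+1+1 = 1 carry 1
  0+0+1 = 1
  1+0 = 1
  0+1 = 1
  1+1 = 0 carry 1
  0+0+1 = 1
  0+0 = 0
  1+1 = 0 carry 1
  0+1+1 = 0 carry 1
  1+1+1 = 1 carry 1
  0+0+1 = 1
  1+1 = 0 carry 1
  0+0+1 = 1
  0+0 = 0
  1+0 = 1
  0+1 = 1
  1+0 = 1
  1+0 = 1
  1+0 = 1
  1+0 = 1

0b111111010110001011110000100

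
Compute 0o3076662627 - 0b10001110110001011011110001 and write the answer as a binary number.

0o3076662627 = 0b11000111110110110010110010111 in binary.
Subtract column by column in base 2:
  1-1 → 0
  1-0 → 1
  1-0 → 1
  0-0 → 0
  1-1 → 0
  0-1 → 1 (borrow)
  0-1-1 → 0 (borrow)
  1-1-1 → 1 (borrow)
  1-0-1 → 0
  0-1 → 1 (borrow)
  1-1-1 → 1 (borrow)
  0-0-1 → 1 (borrow)
  0-1-1 → 0 (borrow)
  1-0-1 → 0
  1-0 → 1
  0-0 → 0
  1-1 → 0
  1-1 → 0
  0-0 → 0
  1-1 → 0
  1-1 → 0
  1-1 → 0
  1-0 → 1
  1-0 → 1
  0-0 → 0
  0-1 → 1 (borrow)
  0-0-1 → 1 (borrow)
  1-0-1 → 0
  1-0 → 1

0b10110110000000100111010100110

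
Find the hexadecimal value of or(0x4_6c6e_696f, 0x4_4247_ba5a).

0x46e6ffb7f

OR each hex digit independently (no carries):
  4|4=4, 6|4=6, c|2=e, 6|4=6, e|7=f, 6|b=f, 9|a=b, 6|5=7, f|a=f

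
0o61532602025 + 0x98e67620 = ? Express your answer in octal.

0o104624275065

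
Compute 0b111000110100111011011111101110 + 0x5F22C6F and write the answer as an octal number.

0b111000110100111011011111101110 = 0o7064733756 in octal.
0x5F22C6F = 0o574426157 in octal.
Add column by column in base 8, right to left:
  6+7 = 5 carry 1
  5+5+1 = 3 carry 1
  7+1+1 = 1 carry 1
  3+6+1 = 2 carry 1
  3+2+1 = 6
  7+4 = 3 carry 1
  4+4+1 = 1 carry 1
  6+7+1 = 6 carry 1
  0+5+1 = 6
  7+0 = 7

0o7661362135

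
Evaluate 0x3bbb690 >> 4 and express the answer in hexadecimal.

0x3bbb69

Shifting right by 4 bits = 1 hex digit: drop the last 1.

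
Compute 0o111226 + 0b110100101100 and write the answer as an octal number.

0b110100101100 = 0o6454 in octal.
Add column by column in base 8, right to left:
  6+4 = 2 carry 1
  2+5+1 = 0 carry 1
  2+4+1 = 7
  1+6 = 7
  1+0 = 1
  1+0 = 1

0o117702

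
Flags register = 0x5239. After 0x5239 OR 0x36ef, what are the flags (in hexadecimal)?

0x76ff

OR each hex digit independently (no carries):
  5|3=7, 2|6=6, 3|e=f, 9|f=f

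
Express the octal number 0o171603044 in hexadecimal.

Each octal digit is 3 bits: 1=001 7=111 1=001 6=110 0=000 3=011 0=000 4=100 4=100.
Group the bits into nibbles: 0001 1110 0111 0000 0110 0010 0100 → 1E70624.

0x1E70624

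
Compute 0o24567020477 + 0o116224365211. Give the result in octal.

Add column by column in base 8, right to left:
  7+1 = 0 carry 1
  7+1+1 = 1 carry 1
  4+2+1 = 7
  0+5 = 5
  2+6 = 0 carry 1
  0+3+1 = 4
  7+4 = 3 carry 1
  6+2+1 = 1 carry 1
  5+2+1 = 0 carry 1
  4+6+1 = 3 carry 1
  2+1+1 = 4
  0+1 = 1

0o143013405710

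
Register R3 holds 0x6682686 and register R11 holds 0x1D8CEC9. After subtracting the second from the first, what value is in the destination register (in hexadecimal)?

0x48F57BD

Subtract column by column in base 16:
  6-9 → D (borrow)
  8-C-1 → B (borrow)
  6-E-1 → 7 (borrow)
  2-C-1 → 5 (borrow)
  8-8-1 → F (borrow)
  6-D-1 → 8 (borrow)
  6-1-1 → 4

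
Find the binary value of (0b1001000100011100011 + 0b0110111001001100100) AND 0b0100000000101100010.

0b100000000101000010

Add column by column in base 2, right to left:
  1+0 = 1
  1+0 = 1
  0+1 = 1
  0+0 = 0
  0+0 = 0
  1+1 = 0 carry 1
  1+1+1 = 1 carry 1
  1+0+1 = 0 carry 1
  0+0+1 = 1
  0+1 = 1
  0+0 = 0
  1+0 = 1
  0+1 = 1
  0+1 = 1
  0+1 = 1
  1+0 = 1
  0+1 = 1
  0+1 = 1
  1+0 = 1
Sum = 0b1111111101101000111; now AND with 0b0100000000101100010:
  1111111101101000111
& 0100000000101100010
= 0100000000101000010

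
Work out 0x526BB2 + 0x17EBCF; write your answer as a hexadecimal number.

0x6A5781

Add column by column in base 16, right to left:
  2+F = 1 carry 1
  B+C+1 = 8 carry 1
  B+B+1 = 7 carry 1
  6+E+1 = 5 carry 1
  2+7+1 = A
  5+1 = 6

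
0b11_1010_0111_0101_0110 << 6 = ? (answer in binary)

Left shift by 6: append 6 zero bits.

0b111010011101010110000000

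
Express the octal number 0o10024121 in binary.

0b1000000010100001010001

Each octal digit is 3 bits: 1=001 0=000 0=000 2=010 4=100 1=001 2=010 1=001.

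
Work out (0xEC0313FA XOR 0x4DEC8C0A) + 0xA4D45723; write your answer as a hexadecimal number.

0x146C3F713

First 0xEC0313FA XOR 0x4DEC8C0A = 0xA1EF9FF0.
Add column by column in base 16, right to left:
  0+3 = 3
  F+2 = 1 carry 1
  F+7+1 = 7 carry 1
  9+5+1 = F
  F+4 = 3 carry 1
  E+D+1 = C carry 1
  1+4+1 = 6
  A+A = 4 carry 1
  final carry 1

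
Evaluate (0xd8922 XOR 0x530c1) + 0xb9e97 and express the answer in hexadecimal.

0x14587a

First 0xd8922 XOR 0x530c1 = 0x8b9e3.
Add column by column in base 16, right to left:
  3+7 = a
  e+9 = 7 carry 1
  9+e+1 = 8 carry 1
  b+9+1 = 5 carry 1
  8+b+1 = 4 carry 1
  final carry 1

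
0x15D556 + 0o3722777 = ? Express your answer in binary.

0b1001010111101101010101

0x15D556 = 0b101011101010101010110 in binary.
0o3722777 = 0b11111010010111111111 in binary.
Add column by column in base 2, right to left:
  0+1 = 1
  1+1 = 0 carry 1
  1+1+1 = 1 carry 1
  0+1+1 = 0 carry 1
  1+1+1 = 1 carry 1
  0+1+1 = 0 carry 1
  1+1+1 = 1 carry 1
  0+1+1 = 0 carry 1
  1+1+1 = 1 carry 1
  0+0+1 = 1
  1+1 = 0 carry 1
  0+0+1 = 1
  1+0 = 1
  0+1 = 1
  1+0 = 1
  1+1 = 0 carry 1
  1+1+1 = 1 carry 1
  0+1+1 = 0 carry 1
  1+1+1 = 1 carry 1
  0+1+1 = 0 carry 1
  1+0+1 = 0 carry 1
  final carry 1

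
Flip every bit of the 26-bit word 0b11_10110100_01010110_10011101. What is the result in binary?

Invert each bit: 11101101000101011010011101 → 00010010111010100101100010.

0b00010010111010100101100010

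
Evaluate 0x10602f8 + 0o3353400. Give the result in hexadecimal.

0o3353400 = 0xdd700 in hexadecimal.
Add column by column in base 16, right to left:
  8+0 = 8
  f+0 = f
  2+7 = 9
  0+d = d
  6+d = 3 carry 1
  0+0+1 = 1
  1+0 = 1

0x113d9f8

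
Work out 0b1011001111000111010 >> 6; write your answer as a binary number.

Right shift by 6: drop the 6 least-significant bits.

0b1011001111000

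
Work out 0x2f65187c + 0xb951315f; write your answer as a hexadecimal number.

0xe8b649db

Add column by column in base 16, right to left:
  c+f = b carry 1
  7+5+1 = d
  8+1 = 9
  1+3 = 4
  5+1 = 6
  6+5 = b
  f+9 = 8 carry 1
  2+b+1 = e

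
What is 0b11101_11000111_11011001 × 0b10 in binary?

0b1110111000111110110010

Multiply each base-2 digit by 2, carrying:
  1×2 = 2 → write 0 carry 1
  0×2+1 = 1 → write 1
  0×2 = 0 → write 0
  1×2 = 2 → write 0 carry 1
  1×2+1 = 3 → write 1 carry 1
  0×2+1 = 1 → write 1
  1×2 = 2 → write 0 carry 1
  1×2+1 = 3 → write 1 carry 1
  1×2+1 = 3 → write 1 carry 1
  1×2+1 = 3 → write 1 carry 1
  1×2+1 = 3 → write 1 carry 1
  0×2+1 = 1 → write 1
  0×2 = 0 → write 0
  0×2 = 0 → write 0
  1×2 = 2 → write 0 carry 1
  1×2+1 = 3 → write 1 carry 1
  1×2+1 = 3 → write 1 carry 1
  0×2+1 = 1 → write 1
  1×2 = 2 → write 0 carry 1
  1×2+1 = 3 → write 1 carry 1
  1×2+1 = 3 → write 1 carry 1
  remaining carry: 1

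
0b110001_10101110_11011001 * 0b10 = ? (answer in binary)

0b11000110101110110110010

Multiply each base-2 digit by 2, carrying:
  1×2 = 2 → write 0 carry 1
  0×2+1 = 1 → write 1
  0×2 = 0 → write 0
  1×2 = 2 → write 0 carry 1
  1×2+1 = 3 → write 1 carry 1
  0×2+1 = 1 → write 1
  1×2 = 2 → write 0 carry 1
  1×2+1 = 3 → write 1 carry 1
  0×2+1 = 1 → write 1
  1×2 = 2 → write 0 carry 1
  1×2+1 = 3 → write 1 carry 1
  1×2+1 = 3 → write 1 carry 1
  0×2+1 = 1 → write 1
  1×2 = 2 → write 0 carry 1
  0×2+1 = 1 → write 1
  1×2 = 2 → write 0 carry 1
  1×2+1 = 3 → write 1 carry 1
  0×2+1 = 1 → write 1
  0×2 = 0 → write 0
  0×2 = 0 → write 0
  1×2 = 2 → write 0 carry 1
  1×2+1 = 3 → write 1 carry 1
  remaining carry: 1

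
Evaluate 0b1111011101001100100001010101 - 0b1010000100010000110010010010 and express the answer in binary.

0b101011000111011101111000011

Subtract column by column in base 2:
  1-0 → 1
  0-1 → 1 (borrow)
  1-0-1 → 0
  0-0 → 0
  1-1 → 0
  0-0 → 0
  1-0 → 1
  0-1 → 1 (borrow)
  0-0-1 → 1 (borrow)
  0-0-1 → 1 (borrow)
  0-1-1 → 0 (borrow)
  1-1-1 → 1 (borrow)
  0-0-1 → 1 (borrow)
  0-0-1 → 1 (borrow)
  1-0-1 → 0
  1-0 → 1
  0-1 → 1 (borrow)
  0-0-1 → 1 (borrow)
  1-0-1 → 0
  0-0 → 0
  1-1 → 0
  1-0 → 1
  1-0 → 1
  0-0 → 0
  1-0 → 1
  1-1 → 0
  1-0 → 1
  1-1 → 0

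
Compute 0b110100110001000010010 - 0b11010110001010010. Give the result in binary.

Subtract column by column in base 2:
  0-0 → 0
  1-1 → 0
  0-0 → 0
  0-0 → 0
  1-1 → 0
  0-0 → 0
  0-1 → 1 (borrow)
  0-0-1 → 1 (borrow)
  0-0-1 → 1 (borrow)
  1-0-1 → 0
  0-1 → 1 (borrow)
  0-1-1 → 0 (borrow)
  0-0-1 → 1 (borrow)
  1-1-1 → 1 (borrow)
  1-0-1 → 0
  0-1 → 1 (borrow)
  0-1-1 → 0 (borrow)
  1-0-1 → 0
  0-0 → 0
  1-0 → 1
  1-0 → 1

0b110001011010111000000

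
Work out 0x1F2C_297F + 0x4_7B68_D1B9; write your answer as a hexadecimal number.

Add column by column in base 16, right to left:
  F+9 = 8 carry 1
  7+B+1 = 3 carry 1
  9+1+1 = B
  2+D = F
  C+8 = 4 carry 1
  2+6+1 = 9
  F+B = A carry 1
  1+7+1 = 9
  0+4 = 4

0x49A94FB38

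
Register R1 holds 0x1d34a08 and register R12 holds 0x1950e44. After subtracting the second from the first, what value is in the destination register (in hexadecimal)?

Subtract column by column in base 16:
  8-4 → 4
  0-4 → c (borrow)
  a-e-1 → b (borrow)
  4-0-1 → 3
  3-5 → e (borrow)
  d-9-1 → 3
  1-1 → 0

0x3e3bc4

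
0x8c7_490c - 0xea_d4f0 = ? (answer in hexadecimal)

0x7dc741c

Subtract column by column in base 16:
  c-0 → c
  0-f → 1 (borrow)
  9-4-1 → 4
  4-d → 7 (borrow)
  7-a-1 → c (borrow)
  c-e-1 → d (borrow)
  8-0-1 → 7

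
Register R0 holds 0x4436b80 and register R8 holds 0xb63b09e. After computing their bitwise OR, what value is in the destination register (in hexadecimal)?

OR each hex digit independently (no carries):
  4|b=f, 4|6=6, 3|3=3, 6|b=f, b|0=b, 8|9=9, 0|e=e

0xf63fb9e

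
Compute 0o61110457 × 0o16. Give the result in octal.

0o1257770222

Multiply each base-8 digit by 14, carrying:
  7×14 = 98 → write 2 carry 12
  5×14+12 = 82 → write 2 carry 10
  4×14+10 = 66 → write 2 carry 8
  0×14+8 = 8 → write 0 carry 1
  1×14+1 = 15 → write 7 carry 1
  1×14+1 = 15 → write 7 carry 1
  1×14+1 = 15 → write 7 carry 1
  6×14+1 = 85 → write 5 carry 10
  remaining carry: 12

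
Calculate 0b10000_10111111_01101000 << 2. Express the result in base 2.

0b10000101111110110100000

Left shift by 2: append 2 zero bits.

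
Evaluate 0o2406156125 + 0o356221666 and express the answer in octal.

0o2764400013

Add column by column in base 8, right to left:
  5+6 = 3 carry 1
  2+6+1 = 1 carry 1
  1+6+1 = 0 carry 1
  6+1+1 = 0 carry 1
  5+2+1 = 0 carry 1
  1+2+1 = 4
  6+6 = 4 carry 1
  0+5+1 = 6
  4+3 = 7
  2+0 = 2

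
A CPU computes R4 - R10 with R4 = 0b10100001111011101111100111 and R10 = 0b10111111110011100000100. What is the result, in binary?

Subtract column by column in base 2:
  1-0 → 1
  1-0 → 1
  1-1 → 0
  0-0 → 0
  0-0 → 0
  1-0 → 1
  1-0 → 1
  1-0 → 1
  1-1 → 0
  1-1 → 0
  0-1 → 1 (borrow)
  1-0-1 → 0
  1-0 → 1
  1-1 → 0
  0-1 → 1 (borrow)
  1-1-1 → 1 (borrow)
  1-1-1 → 1 (borrow)
  1-1-1 → 1 (borrow)
  1-1-1 → 1 (borrow)
  0-1-1 → 0 (borrow)
  0-1-1 → 0 (borrow)
  0-0-1 → 1 (borrow)
  0-1-1 → 0 (borrow)
  1-0-1 → 0
  0-0 → 0
  1-0 → 1

0b10001001111101010011100011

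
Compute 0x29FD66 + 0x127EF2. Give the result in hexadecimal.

Add column by column in base 16, right to left:
  6+2 = 8
  6+F = 5 carry 1
  D+E+1 = C carry 1
  F+7+1 = 7 carry 1
  9+2+1 = C
  2+1 = 3

0x3C7C58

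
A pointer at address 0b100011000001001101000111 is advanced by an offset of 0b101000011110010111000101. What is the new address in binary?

0b1001011011111100100001100

Add column by column in base 2, right to left:
  1+1 = 0 carry 1
  1+0+1 = 0 carry 1
  1+1+1 = 1 carry 1
  0+0+1 = 1
  0+0 = 0
  0+0 = 0
  1+1 = 0 carry 1
  0+1+1 = 0 carry 1
  1+1+1 = 1 carry 1
  1+0+1 = 0 carry 1
  0+1+1 = 0 carry 1
  0+0+1 = 1
  1+0 = 1
  0+1 = 1
  0+1 = 1
  0+1 = 1
  0+1 = 1
  0+0 = 0
  1+0 = 1
  1+0 = 1
  0+0 = 0
  0+1 = 1
  0+0 = 0
  1+1 = 0 carry 1
  final carry 1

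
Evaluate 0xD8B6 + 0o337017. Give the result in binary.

0b101001011011000101

0xD8B6 = 0b1101100010110110 in binary.
0o337017 = 0b11011111000001111 in binary.
Add column by column in base 2, right to left:
  0+1 = 1
  1+1 = 0 carry 1
  1+1+1 = 1 carry 1
  0+1+1 = 0 carry 1
  1+0+1 = 0 carry 1
  1+0+1 = 0 carry 1
  0+0+1 = 1
  1+0 = 1
  0+0 = 0
  0+1 = 1
  0+1 = 1
  1+1 = 0 carry 1
  1+1+1 = 1 carry 1
  0+1+1 = 0 carry 1
  1+0+1 = 0 carry 1
  1+1+1 = 1 carry 1
  0+1+1 = 0 carry 1
  final carry 1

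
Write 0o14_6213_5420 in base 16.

Each octal digit is 3 bits: 1=001 4=100 6=110 2=010 1=001 3=011 5=101 4=100 2=010 0=000.
Group the bits into nibbles: 1100 1100 1000 1011 1011 0001 0000 → cc8bb10.

0xcc8bb10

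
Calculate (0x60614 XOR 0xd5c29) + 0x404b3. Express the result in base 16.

First 0x60614 XOR 0xd5c29 = 0xb5a3d.
Add column by column in base 16, right to left:
  d+3 = 0 carry 1
  3+b+1 = f
  a+4 = e
  5+0 = 5
  b+4 = f

0xf5ef0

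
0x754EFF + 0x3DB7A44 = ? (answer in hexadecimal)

Add column by column in base 16, right to left:
  F+4 = 3 carry 1
  F+4+1 = 4 carry 1
  E+A+1 = 9 carry 1
  4+7+1 = C
  5+B = 0 carry 1
  7+D+1 = 5 carry 1
  0+3+1 = 4

0x450C943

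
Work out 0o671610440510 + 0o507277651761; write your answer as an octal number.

0o1401110312471

Add column by column in base 8, right to left:
  0+1 = 1
  1+6 = 7
  5+7 = 4 carry 1
  0+1+1 = 2
  4+5 = 1 carry 1
  4+6+1 = 3 carry 1
  0+7+1 = 0 carry 1
  1+7+1 = 1 carry 1
  6+2+1 = 1 carry 1
  1+7+1 = 1 carry 1
  7+0+1 = 0 carry 1
  6+5+1 = 4 carry 1
  final carry 1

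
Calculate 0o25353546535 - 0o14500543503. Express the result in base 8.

0o10653003032

Subtract column by column in base 8:
  5-3 → 2
  3-0 → 3
  5-5 → 0
  6-3 → 3
  4-4 → 0
  5-5 → 0
  3-0 → 3
  5-0 → 5
  3-5 → 6 (borrow)
  5-4-1 → 0
  2-1 → 1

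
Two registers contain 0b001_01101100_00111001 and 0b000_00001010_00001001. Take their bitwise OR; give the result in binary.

OR bit by bit (1 where either bit is 1):
  0010110110000111001
| 0000000101000001001
= 0010110111000111001

0b0010110111000111001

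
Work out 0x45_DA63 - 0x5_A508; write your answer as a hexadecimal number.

Subtract column by column in base 16:
  3-8 → B (borrow)
  6-0-1 → 5
  A-5 → 5
  D-A → 3
  5-5 → 0
  4-0 → 4

0x40355B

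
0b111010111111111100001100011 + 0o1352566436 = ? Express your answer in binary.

0b10011000010101110010110000001

0o1352566436 = 0b1011101010101110110100011110 in binary.
Add column by column in base 2, right to left:
  1+0 = 1
  1+1 = 0 carry 1
  0+1+1 = 0 carry 1
  0+1+1 = 0 carry 1
  0+1+1 = 0 carry 1
  1+0+1 = 0 carry 1
  1+0+1 = 0 carry 1
  0+0+1 = 1
  0+1 = 1
  0+0 = 0
  0+1 = 1
  1+1 = 0 carry 1
  1+0+1 = 0 carry 1
  1+1+1 = 1 carry 1
  1+1+1 = 1 carry 1
  1+1+1 = 1 carry 1
  1+0+1 = 0 carry 1
  1+1+1 = 1 carry 1
  1+0+1 = 0 carry 1
  1+1+1 = 1 carry 1
  1+0+1 = 0 carry 1
  0+1+1 = 0 carry 1
  1+0+1 = 0 carry 1
  0+1+1 = 0 carry 1
  1+1+1 = 1 carry 1
  1+1+1 = 1 carry 1
  1+0+1 = 0 carry 1
  0+1+1 = 0 carry 1
  final carry 1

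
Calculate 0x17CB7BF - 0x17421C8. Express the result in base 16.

Subtract column by column in base 16:
  F-8 → 7
  B-C → F (borrow)
  7-1-1 → 5
  B-2 → 9
  C-4 → 8
  7-7 → 0
  1-1 → 0

0x895F7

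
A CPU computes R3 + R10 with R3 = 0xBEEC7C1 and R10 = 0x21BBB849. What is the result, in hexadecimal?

Add column by column in base 16, right to left:
  1+9 = A
  C+4 = 0 carry 1
  7+8+1 = 0 carry 1
  C+B+1 = 8 carry 1
  E+B+1 = A carry 1
  E+B+1 = A carry 1
  B+1+1 = D
  0+2 = 2

0x2DAA800A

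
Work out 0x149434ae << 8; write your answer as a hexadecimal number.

Shifting left by 8 bits = 2 hex digits: append 2 zeros.

0x149434ae00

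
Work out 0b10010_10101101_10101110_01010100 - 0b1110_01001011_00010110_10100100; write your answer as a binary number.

Subtract column by column in base 2:
  0-0 → 0
  0-0 → 0
  1-1 → 0
  0-0 → 0
  1-0 → 1
  0-1 → 1 (borrow)
  1-0-1 → 0
  0-1 → 1 (borrow)
  0-0-1 → 1 (borrow)
  1-1-1 → 1 (borrow)
  1-1-1 → 1 (borrow)
  1-0-1 → 0
  0-1 → 1 (borrow)
  1-0-1 → 0
  0-0 → 0
  1-0 → 1
  1-1 → 0
  0-1 → 1 (borrow)
  1-0-1 → 0
  1-1 → 0
  0-0 → 0
  1-0 → 1
  0-1 → 1 (borrow)
  1-0-1 → 0
  0-0 → 0
  1-1 → 0
  0-1 → 1 (borrow)
  0-1-1 → 0 (borrow)
  1-0-1 → 0

0b100011000101001011110110000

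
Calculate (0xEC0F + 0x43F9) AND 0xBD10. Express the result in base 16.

Add column by column in base 16, right to left:
  F+9 = 8 carry 1
  0+F+1 = 0 carry 1
  C+3+1 = 0 carry 1
  E+4+1 = 3 carry 1
  final carry 1
Sum = 0x13008; now AND with 0xBD10:
  1&0=0, 3&B=3, 0&D=0, 0&1=0, 8&0=0

0x3000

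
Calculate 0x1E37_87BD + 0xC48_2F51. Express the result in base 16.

Add column by column in base 16, right to left:
  D+1 = E
  B+5 = 0 carry 1
  7+F+1 = 7 carry 1
  8+2+1 = B
  7+8 = F
  3+4 = 7
  E+C = A carry 1
  1+0+1 = 2

0x2A7FB70E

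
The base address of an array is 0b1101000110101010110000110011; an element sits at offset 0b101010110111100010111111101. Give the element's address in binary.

Add column by column in base 2, right to left:
  1+1 = 0 carry 1
  1+0+1 = 0 carry 1
  0+1+1 = 0 carry 1
  0+1+1 = 0 carry 1
  1+1+1 = 1 carry 1
  1+1+1 = 1 carry 1
  0+1+1 = 0 carry 1
  0+1+1 = 0 carry 1
  0+1+1 = 0 carry 1
  0+0+1 = 1
  1+1 = 0 carry 1
  1+0+1 = 0 carry 1
  0+0+1 = 1
  1+0 = 1
  0+1 = 1
  1+1 = 0 carry 1
  0+1+1 = 0 carry 1
  1+1+1 = 1 carry 1
  0+0+1 = 1
  1+1 = 0 carry 1
  1+1+1 = 1 carry 1
  0+0+1 = 1
  0+1 = 1
  0+0 = 0
  1+1 = 0 carry 1
  0+0+1 = 1
  1+1 = 0 carry 1
  1+0+1 = 0 carry 1
  final carry 1

0b10010011101100111001000110000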